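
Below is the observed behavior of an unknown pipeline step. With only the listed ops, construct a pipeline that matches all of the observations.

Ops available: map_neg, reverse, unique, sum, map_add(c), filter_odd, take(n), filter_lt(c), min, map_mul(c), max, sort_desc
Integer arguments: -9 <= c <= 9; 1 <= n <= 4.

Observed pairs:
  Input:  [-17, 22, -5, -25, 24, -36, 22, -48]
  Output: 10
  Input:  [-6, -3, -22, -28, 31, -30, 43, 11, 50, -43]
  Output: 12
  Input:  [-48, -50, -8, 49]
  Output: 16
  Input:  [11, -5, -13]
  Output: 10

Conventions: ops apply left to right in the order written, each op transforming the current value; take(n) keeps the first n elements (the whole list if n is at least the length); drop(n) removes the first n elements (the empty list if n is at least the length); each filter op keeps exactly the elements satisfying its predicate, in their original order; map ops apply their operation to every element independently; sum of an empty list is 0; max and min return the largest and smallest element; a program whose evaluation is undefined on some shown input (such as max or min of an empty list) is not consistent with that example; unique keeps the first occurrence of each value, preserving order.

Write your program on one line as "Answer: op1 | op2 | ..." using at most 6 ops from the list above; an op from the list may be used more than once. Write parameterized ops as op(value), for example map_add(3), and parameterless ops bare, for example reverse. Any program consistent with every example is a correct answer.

map_neg | reverse | sort_desc | filter_lt(9) | map_mul(2) | max

Check, running the answer program on each example:
  [-17, 22, -5, -25, 24, -36, 22, -48] -> [17, -22, 5, 25, -24, 36, -22, 48] -> [48, -22, 36, -24, 25, 5, -22, 17] -> [48, 36, 25, 17, 5, -22, -22, -24] -> [5, -22, -22, -24] -> [10, -44, -44, -48] -> 10
  [-6, -3, -22, -28, 31, -30, 43, 11, 50, -43] -> [6, 3, 22, 28, -31, 30, -43, -11, -50, 43] -> [43, -50, -11, -43, 30, -31, 28, 22, 3, 6] -> [43, 30, 28, 22, 6, 3, -11, -31, -43, -50] -> [6, 3, -11, -31, -43, -50] -> [12, 6, -22, -62, -86, -100] -> 12
  [-48, -50, -8, 49] -> [48, 50, 8, -49] -> [-49, 8, 50, 48] -> [50, 48, 8, -49] -> [8, -49] -> [16, -98] -> 16
  [11, -5, -13] -> [-11, 5, 13] -> [13, 5, -11] -> [13, 5, -11] -> [5, -11] -> [10, -22] -> 10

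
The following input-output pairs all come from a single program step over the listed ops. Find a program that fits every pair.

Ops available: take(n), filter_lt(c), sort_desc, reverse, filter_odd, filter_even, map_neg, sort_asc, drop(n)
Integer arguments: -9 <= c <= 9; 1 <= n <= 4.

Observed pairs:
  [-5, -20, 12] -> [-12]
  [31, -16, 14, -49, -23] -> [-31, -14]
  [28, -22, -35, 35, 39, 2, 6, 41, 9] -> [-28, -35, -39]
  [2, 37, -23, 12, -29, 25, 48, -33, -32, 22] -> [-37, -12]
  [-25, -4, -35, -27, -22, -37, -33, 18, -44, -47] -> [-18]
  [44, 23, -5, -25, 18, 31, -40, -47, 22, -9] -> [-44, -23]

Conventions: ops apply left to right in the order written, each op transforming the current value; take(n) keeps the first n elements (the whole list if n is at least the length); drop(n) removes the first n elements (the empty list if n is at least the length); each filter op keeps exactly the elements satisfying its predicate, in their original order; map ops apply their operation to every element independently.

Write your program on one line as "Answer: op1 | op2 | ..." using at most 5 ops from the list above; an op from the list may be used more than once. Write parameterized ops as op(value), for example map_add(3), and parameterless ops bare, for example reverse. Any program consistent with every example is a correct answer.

map_neg | filter_lt(9) | take(3) | filter_lt(-3)

Check, running the answer program on each example:
  [-5, -20, 12] -> [5, 20, -12] -> [5, -12] -> [5, -12] -> [-12]
  [31, -16, 14, -49, -23] -> [-31, 16, -14, 49, 23] -> [-31, -14] -> [-31, -14] -> [-31, -14]
  [28, -22, -35, 35, 39, 2, 6, 41, 9] -> [-28, 22, 35, -35, -39, -2, -6, -41, -9] -> [-28, -35, -39, -2, -6, -41, -9] -> [-28, -35, -39] -> [-28, -35, -39]
  [2, 37, -23, 12, -29, 25, 48, -33, -32, 22] -> [-2, -37, 23, -12, 29, -25, -48, 33, 32, -22] -> [-2, -37, -12, -25, -48, -22] -> [-2, -37, -12] -> [-37, -12]
  [-25, -4, -35, -27, -22, -37, -33, 18, -44, -47] -> [25, 4, 35, 27, 22, 37, 33, -18, 44, 47] -> [4, -18] -> [4, -18] -> [-18]
  [44, 23, -5, -25, 18, 31, -40, -47, 22, -9] -> [-44, -23, 5, 25, -18, -31, 40, 47, -22, 9] -> [-44, -23, 5, -18, -31, -22] -> [-44, -23, 5] -> [-44, -23]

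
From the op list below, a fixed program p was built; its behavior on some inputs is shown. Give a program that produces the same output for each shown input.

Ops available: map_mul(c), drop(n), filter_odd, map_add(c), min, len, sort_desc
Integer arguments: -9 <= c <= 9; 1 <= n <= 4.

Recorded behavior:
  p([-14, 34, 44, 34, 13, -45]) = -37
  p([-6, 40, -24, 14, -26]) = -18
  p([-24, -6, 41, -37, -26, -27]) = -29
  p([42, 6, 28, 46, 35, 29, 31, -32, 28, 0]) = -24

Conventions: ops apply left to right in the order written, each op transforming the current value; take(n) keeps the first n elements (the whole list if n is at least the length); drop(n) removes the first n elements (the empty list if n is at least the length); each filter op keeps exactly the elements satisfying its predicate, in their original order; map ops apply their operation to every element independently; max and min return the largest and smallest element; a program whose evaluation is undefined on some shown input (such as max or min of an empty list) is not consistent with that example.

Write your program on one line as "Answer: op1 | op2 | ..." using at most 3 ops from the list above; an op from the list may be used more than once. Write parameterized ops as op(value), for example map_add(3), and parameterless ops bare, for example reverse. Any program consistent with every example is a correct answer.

map_add(8) | min

Check, running the answer program on each example:
  [-14, 34, 44, 34, 13, -45] -> [-6, 42, 52, 42, 21, -37] -> -37
  [-6, 40, -24, 14, -26] -> [2, 48, -16, 22, -18] -> -18
  [-24, -6, 41, -37, -26, -27] -> [-16, 2, 49, -29, -18, -19] -> -29
  [42, 6, 28, 46, 35, 29, 31, -32, 28, 0] -> [50, 14, 36, 54, 43, 37, 39, -24, 36, 8] -> -24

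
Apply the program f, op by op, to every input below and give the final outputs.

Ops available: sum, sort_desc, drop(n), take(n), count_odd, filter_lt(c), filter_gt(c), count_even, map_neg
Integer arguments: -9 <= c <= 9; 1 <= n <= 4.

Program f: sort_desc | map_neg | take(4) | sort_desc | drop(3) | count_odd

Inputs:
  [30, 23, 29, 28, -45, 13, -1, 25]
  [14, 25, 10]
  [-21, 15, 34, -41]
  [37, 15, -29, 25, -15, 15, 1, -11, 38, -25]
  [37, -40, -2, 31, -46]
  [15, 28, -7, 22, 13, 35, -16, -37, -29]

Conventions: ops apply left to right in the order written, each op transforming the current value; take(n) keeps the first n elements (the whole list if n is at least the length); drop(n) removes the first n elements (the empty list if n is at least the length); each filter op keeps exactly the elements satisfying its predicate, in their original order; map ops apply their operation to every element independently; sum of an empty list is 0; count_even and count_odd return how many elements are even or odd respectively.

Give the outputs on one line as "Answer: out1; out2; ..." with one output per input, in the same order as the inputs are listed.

Execution, op by op:
  [30, 23, 29, 28, -45, 13, -1, 25] -> [30, 29, 28, 25, 23, 13, -1, -45] -> [-30, -29, -28, -25, -23, -13, 1, 45] -> [-30, -29, -28, -25] -> [-25, -28, -29, -30] -> [-30] -> 0
  [14, 25, 10] -> [25, 14, 10] -> [-25, -14, -10] -> [-25, -14, -10] -> [-10, -14, -25] -> [] -> 0
  [-21, 15, 34, -41] -> [34, 15, -21, -41] -> [-34, -15, 21, 41] -> [-34, -15, 21, 41] -> [41, 21, -15, -34] -> [-34] -> 0
  [37, 15, -29, 25, -15, 15, 1, -11, 38, -25] -> [38, 37, 25, 15, 15, 1, -11, -15, -25, -29] -> [-38, -37, -25, -15, -15, -1, 11, 15, 25, 29] -> [-38, -37, -25, -15] -> [-15, -25, -37, -38] -> [-38] -> 0
  [37, -40, -2, 31, -46] -> [37, 31, -2, -40, -46] -> [-37, -31, 2, 40, 46] -> [-37, -31, 2, 40] -> [40, 2, -31, -37] -> [-37] -> 1
  [15, 28, -7, 22, 13, 35, -16, -37, -29] -> [35, 28, 22, 15, 13, -7, -16, -29, -37] -> [-35, -28, -22, -15, -13, 7, 16, 29, 37] -> [-35, -28, -22, -15] -> [-15, -22, -28, -35] -> [-35] -> 1

0; 0; 0; 0; 1; 1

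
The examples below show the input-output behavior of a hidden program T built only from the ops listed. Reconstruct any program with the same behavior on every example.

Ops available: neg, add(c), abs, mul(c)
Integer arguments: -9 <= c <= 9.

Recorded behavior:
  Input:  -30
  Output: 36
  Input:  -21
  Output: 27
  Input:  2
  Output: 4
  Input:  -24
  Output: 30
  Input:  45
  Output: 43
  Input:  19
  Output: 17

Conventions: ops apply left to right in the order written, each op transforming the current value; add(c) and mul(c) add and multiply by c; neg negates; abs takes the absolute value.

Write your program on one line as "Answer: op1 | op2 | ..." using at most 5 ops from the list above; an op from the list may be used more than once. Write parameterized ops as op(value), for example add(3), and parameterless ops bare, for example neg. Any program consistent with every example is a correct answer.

add(-4) | neg | abs | add(2)

Check, running the answer program on each example:
  -30 -> -34 -> 34 -> 34 -> 36
  -21 -> -25 -> 25 -> 25 -> 27
  2 -> -2 -> 2 -> 2 -> 4
  -24 -> -28 -> 28 -> 28 -> 30
  45 -> 41 -> -41 -> 41 -> 43
  19 -> 15 -> -15 -> 15 -> 17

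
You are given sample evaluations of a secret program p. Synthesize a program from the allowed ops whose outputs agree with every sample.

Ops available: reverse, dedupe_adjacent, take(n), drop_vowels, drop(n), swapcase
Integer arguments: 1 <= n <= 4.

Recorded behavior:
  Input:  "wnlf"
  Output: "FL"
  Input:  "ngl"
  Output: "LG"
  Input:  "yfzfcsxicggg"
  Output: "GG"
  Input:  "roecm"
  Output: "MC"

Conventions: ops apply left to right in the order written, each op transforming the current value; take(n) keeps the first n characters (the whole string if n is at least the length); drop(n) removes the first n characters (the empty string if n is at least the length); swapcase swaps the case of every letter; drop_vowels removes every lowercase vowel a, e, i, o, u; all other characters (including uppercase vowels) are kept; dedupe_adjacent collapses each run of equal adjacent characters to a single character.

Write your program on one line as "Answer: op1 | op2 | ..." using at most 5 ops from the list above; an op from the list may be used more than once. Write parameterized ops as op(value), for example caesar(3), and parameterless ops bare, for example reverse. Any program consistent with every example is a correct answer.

drop_vowels | reverse | swapcase | take(2)

Check, running the answer program on each example:
  "wnlf" -> "wnlf" -> "flnw" -> "FLNW" -> "FL"
  "ngl" -> "ngl" -> "lgn" -> "LGN" -> "LG"
  "yfzfcsxicggg" -> "yfzfcsxcggg" -> "gggcxscfzfy" -> "GGGCXSCFZFY" -> "GG"
  "roecm" -> "rcm" -> "mcr" -> "MCR" -> "MC"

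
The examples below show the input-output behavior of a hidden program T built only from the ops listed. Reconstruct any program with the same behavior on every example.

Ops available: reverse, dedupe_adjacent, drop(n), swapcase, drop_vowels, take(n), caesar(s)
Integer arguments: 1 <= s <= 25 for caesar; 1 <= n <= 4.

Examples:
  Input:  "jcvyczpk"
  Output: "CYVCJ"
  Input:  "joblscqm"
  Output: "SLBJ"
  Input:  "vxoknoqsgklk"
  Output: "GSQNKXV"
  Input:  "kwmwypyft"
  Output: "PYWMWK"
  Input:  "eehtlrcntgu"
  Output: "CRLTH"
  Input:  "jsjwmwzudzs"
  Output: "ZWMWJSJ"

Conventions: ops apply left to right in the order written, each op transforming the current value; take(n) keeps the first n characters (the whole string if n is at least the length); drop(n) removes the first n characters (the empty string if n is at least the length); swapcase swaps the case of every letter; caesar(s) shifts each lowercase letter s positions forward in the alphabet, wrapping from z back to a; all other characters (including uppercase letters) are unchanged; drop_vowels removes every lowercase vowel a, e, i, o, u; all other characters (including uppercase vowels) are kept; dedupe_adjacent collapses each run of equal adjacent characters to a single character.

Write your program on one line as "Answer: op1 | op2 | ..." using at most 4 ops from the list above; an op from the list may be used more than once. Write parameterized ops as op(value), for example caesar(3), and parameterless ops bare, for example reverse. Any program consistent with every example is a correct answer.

reverse | drop_vowels | drop(3) | swapcase

Check, running the answer program on each example:
  "jcvyczpk" -> "kpzcyvcj" -> "kpzcyvcj" -> "cyvcj" -> "CYVCJ"
  "joblscqm" -> "mqcslboj" -> "mqcslbj" -> "slbj" -> "SLBJ"
  "vxoknoqsgklk" -> "klkgsqonkoxv" -> "klkgsqnkxv" -> "gsqnkxv" -> "GSQNKXV"
  "kwmwypyft" -> "tfypywmwk" -> "tfypywmwk" -> "pywmwk" -> "PYWMWK"
  "eehtlrcntgu" -> "ugtncrlthee" -> "gtncrlth" -> "crlth" -> "CRLTH"
  "jsjwmwzudzs" -> "szduzwmwjsj" -> "szdzwmwjsj" -> "zwmwjsj" -> "ZWMWJSJ"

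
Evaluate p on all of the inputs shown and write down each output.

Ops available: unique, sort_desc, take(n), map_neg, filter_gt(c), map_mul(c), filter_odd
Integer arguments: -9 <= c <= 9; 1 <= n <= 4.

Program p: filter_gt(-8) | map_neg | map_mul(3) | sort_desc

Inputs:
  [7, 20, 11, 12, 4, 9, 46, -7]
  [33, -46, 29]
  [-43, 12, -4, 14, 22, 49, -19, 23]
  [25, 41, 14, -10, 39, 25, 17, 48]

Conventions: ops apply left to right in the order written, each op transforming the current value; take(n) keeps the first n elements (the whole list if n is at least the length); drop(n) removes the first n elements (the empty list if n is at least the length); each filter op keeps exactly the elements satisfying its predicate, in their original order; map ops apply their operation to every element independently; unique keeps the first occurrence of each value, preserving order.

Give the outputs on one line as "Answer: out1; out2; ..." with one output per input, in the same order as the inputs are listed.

Execution, op by op:
  [7, 20, 11, 12, 4, 9, 46, -7] -> [7, 20, 11, 12, 4, 9, 46, -7] -> [-7, -20, -11, -12, -4, -9, -46, 7] -> [-21, -60, -33, -36, -12, -27, -138, 21] -> [21, -12, -21, -27, -33, -36, -60, -138]
  [33, -46, 29] -> [33, 29] -> [-33, -29] -> [-99, -87] -> [-87, -99]
  [-43, 12, -4, 14, 22, 49, -19, 23] -> [12, -4, 14, 22, 49, 23] -> [-12, 4, -14, -22, -49, -23] -> [-36, 12, -42, -66, -147, -69] -> [12, -36, -42, -66, -69, -147]
  [25, 41, 14, -10, 39, 25, 17, 48] -> [25, 41, 14, 39, 25, 17, 48] -> [-25, -41, -14, -39, -25, -17, -48] -> [-75, -123, -42, -117, -75, -51, -144] -> [-42, -51, -75, -75, -117, -123, -144]

[21, -12, -21, -27, -33, -36, -60, -138]; [-87, -99]; [12, -36, -42, -66, -69, -147]; [-42, -51, -75, -75, -117, -123, -144]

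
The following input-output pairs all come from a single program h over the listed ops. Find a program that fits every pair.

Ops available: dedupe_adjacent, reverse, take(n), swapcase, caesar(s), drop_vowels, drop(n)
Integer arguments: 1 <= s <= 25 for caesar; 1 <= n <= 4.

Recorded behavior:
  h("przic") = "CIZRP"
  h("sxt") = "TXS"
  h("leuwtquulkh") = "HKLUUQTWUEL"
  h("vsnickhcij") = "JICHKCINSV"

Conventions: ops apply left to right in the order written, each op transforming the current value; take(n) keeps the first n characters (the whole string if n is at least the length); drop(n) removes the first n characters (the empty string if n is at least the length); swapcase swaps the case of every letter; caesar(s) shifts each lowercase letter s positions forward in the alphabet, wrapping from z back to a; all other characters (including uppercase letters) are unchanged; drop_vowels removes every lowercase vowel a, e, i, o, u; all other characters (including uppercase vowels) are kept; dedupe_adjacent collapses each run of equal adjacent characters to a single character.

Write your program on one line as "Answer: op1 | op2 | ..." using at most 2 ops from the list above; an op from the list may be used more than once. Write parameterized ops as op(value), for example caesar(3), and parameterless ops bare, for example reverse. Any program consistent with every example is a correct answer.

swapcase | reverse

Check, running the answer program on each example:
  "przic" -> "PRZIC" -> "CIZRP"
  "sxt" -> "SXT" -> "TXS"
  "leuwtquulkh" -> "LEUWTQUULKH" -> "HKLUUQTWUEL"
  "vsnickhcij" -> "VSNICKHCIJ" -> "JICHKCINSV"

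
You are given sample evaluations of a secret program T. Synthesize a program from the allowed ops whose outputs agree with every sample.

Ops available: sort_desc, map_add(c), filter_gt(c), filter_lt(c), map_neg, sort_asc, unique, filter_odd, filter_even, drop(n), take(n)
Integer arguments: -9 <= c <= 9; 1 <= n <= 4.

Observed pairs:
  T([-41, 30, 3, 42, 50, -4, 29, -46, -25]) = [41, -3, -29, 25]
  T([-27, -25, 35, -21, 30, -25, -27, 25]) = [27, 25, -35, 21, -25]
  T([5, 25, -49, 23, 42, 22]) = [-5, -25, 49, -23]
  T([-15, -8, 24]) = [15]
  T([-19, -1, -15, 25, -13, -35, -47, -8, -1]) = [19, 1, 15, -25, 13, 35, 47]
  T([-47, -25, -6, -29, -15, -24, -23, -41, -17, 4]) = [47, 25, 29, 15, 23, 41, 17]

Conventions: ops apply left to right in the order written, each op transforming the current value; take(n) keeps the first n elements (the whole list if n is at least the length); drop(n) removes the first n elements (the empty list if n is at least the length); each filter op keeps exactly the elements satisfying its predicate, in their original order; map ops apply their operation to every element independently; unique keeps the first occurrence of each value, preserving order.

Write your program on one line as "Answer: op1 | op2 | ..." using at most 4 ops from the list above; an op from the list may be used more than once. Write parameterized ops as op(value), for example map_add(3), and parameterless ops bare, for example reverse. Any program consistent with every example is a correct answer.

filter_odd | map_neg | unique

Check, running the answer program on each example:
  [-41, 30, 3, 42, 50, -4, 29, -46, -25] -> [-41, 3, 29, -25] -> [41, -3, -29, 25] -> [41, -3, -29, 25]
  [-27, -25, 35, -21, 30, -25, -27, 25] -> [-27, -25, 35, -21, -25, -27, 25] -> [27, 25, -35, 21, 25, 27, -25] -> [27, 25, -35, 21, -25]
  [5, 25, -49, 23, 42, 22] -> [5, 25, -49, 23] -> [-5, -25, 49, -23] -> [-5, -25, 49, -23]
  [-15, -8, 24] -> [-15] -> [15] -> [15]
  [-19, -1, -15, 25, -13, -35, -47, -8, -1] -> [-19, -1, -15, 25, -13, -35, -47, -1] -> [19, 1, 15, -25, 13, 35, 47, 1] -> [19, 1, 15, -25, 13, 35, 47]
  [-47, -25, -6, -29, -15, -24, -23, -41, -17, 4] -> [-47, -25, -29, -15, -23, -41, -17] -> [47, 25, 29, 15, 23, 41, 17] -> [47, 25, 29, 15, 23, 41, 17]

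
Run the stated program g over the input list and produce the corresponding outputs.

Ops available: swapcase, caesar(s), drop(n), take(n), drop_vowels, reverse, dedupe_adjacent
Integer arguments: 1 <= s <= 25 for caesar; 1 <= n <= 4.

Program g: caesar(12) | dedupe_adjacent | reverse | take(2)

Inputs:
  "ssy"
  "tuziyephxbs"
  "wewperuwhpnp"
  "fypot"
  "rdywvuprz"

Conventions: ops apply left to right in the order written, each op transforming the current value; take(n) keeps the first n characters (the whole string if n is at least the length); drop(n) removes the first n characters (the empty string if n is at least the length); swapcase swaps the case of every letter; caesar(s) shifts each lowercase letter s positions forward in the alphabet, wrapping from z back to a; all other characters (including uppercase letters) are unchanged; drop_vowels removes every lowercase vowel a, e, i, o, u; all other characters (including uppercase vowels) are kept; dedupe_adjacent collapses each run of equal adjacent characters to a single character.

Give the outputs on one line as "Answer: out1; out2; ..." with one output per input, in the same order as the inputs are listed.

Execution, op by op:
  "ssy" -> "eek" -> "ek" -> "ke" -> "ke"
  "tuziyephxbs" -> "fglukqbtjne" -> "fglukqbtjne" -> "enjtbqkulgf" -> "en"
  "wewperuwhpnp" -> "iqibqdgitbzb" -> "iqibqdgitbzb" -> "bzbtigdqbiqi" -> "bz"
  "fypot" -> "rkbaf" -> "rkbaf" -> "fabkr" -> "fa"
  "rdywvuprz" -> "dpkihgbdl" -> "dpkihgbdl" -> "ldbghikpd" -> "ld"

"ke"; "en"; "bz"; "fa"; "ld"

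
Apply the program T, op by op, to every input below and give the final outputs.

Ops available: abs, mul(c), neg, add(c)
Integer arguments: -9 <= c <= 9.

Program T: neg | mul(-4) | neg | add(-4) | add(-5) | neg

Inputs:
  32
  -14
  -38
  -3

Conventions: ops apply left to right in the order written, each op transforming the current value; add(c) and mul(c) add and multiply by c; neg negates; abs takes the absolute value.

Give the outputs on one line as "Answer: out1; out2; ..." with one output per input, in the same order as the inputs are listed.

Execution, op by op:
  32 -> -32 -> 128 -> -128 -> -132 -> -137 -> 137
  -14 -> 14 -> -56 -> 56 -> 52 -> 47 -> -47
  -38 -> 38 -> -152 -> 152 -> 148 -> 143 -> -143
  -3 -> 3 -> -12 -> 12 -> 8 -> 3 -> -3

137; -47; -143; -3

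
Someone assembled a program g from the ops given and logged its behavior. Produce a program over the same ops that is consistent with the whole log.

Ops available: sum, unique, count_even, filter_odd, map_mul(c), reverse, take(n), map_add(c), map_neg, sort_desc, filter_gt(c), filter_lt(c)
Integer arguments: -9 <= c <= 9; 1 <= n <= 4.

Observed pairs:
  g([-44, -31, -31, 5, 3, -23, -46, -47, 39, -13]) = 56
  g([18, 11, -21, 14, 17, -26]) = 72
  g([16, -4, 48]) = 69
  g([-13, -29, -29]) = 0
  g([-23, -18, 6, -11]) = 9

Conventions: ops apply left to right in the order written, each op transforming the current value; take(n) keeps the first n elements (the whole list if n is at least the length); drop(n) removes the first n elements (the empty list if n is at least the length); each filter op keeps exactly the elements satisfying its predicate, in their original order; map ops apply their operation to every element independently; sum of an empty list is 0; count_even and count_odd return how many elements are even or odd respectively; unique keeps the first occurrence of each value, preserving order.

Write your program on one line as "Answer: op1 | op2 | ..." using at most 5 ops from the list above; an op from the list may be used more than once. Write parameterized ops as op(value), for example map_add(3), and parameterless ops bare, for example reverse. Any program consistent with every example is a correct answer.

filter_gt(-5) | map_add(3) | reverse | sum

Check, running the answer program on each example:
  [-44, -31, -31, 5, 3, -23, -46, -47, 39, -13] -> [5, 3, 39] -> [8, 6, 42] -> [42, 6, 8] -> 56
  [18, 11, -21, 14, 17, -26] -> [18, 11, 14, 17] -> [21, 14, 17, 20] -> [20, 17, 14, 21] -> 72
  [16, -4, 48] -> [16, -4, 48] -> [19, -1, 51] -> [51, -1, 19] -> 69
  [-13, -29, -29] -> [] -> [] -> [] -> 0
  [-23, -18, 6, -11] -> [6] -> [9] -> [9] -> 9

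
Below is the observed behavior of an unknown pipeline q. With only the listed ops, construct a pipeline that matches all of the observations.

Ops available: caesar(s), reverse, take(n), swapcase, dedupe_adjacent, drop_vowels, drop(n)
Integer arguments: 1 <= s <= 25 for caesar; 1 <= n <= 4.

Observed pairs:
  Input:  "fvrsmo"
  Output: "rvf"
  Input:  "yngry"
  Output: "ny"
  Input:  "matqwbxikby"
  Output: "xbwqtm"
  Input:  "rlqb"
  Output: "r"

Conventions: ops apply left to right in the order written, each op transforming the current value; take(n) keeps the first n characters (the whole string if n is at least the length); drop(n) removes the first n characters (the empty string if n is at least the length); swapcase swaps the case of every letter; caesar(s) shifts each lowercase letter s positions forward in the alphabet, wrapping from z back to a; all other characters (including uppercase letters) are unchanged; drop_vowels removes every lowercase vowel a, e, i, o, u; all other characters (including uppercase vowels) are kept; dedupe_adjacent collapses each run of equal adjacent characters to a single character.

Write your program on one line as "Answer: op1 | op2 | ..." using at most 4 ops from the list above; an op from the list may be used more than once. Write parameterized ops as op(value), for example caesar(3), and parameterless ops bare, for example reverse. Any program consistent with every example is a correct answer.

reverse | drop(3) | drop_vowels

Check, running the answer program on each example:
  "fvrsmo" -> "omsrvf" -> "rvf" -> "rvf"
  "yngry" -> "yrgny" -> "ny" -> "ny"
  "matqwbxikby" -> "ybkixbwqtam" -> "ixbwqtam" -> "xbwqtm"
  "rlqb" -> "bqlr" -> "r" -> "r"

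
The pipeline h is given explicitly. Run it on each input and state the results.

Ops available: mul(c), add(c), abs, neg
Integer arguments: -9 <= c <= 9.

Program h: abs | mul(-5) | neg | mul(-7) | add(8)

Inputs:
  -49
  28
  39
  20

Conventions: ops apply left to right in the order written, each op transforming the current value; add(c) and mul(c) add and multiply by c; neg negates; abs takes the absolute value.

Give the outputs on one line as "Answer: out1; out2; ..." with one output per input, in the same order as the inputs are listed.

-1707; -972; -1357; -692

Execution, op by op:
  -49 -> 49 -> -245 -> 245 -> -1715 -> -1707
  28 -> 28 -> -140 -> 140 -> -980 -> -972
  39 -> 39 -> -195 -> 195 -> -1365 -> -1357
  20 -> 20 -> -100 -> 100 -> -700 -> -692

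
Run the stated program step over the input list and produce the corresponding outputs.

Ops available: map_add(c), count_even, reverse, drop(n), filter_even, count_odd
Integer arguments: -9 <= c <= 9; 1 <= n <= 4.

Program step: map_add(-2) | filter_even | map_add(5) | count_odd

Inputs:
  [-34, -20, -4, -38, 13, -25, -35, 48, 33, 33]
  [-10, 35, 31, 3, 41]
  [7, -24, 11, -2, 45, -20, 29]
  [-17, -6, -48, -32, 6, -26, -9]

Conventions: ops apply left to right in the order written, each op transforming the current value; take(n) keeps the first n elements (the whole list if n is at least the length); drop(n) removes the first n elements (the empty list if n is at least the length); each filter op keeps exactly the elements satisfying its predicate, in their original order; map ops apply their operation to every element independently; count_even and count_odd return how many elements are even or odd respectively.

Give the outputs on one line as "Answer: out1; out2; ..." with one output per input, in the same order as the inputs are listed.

5; 1; 3; 5

Execution, op by op:
  [-34, -20, -4, -38, 13, -25, -35, 48, 33, 33] -> [-36, -22, -6, -40, 11, -27, -37, 46, 31, 31] -> [-36, -22, -6, -40, 46] -> [-31, -17, -1, -35, 51] -> 5
  [-10, 35, 31, 3, 41] -> [-12, 33, 29, 1, 39] -> [-12] -> [-7] -> 1
  [7, -24, 11, -2, 45, -20, 29] -> [5, -26, 9, -4, 43, -22, 27] -> [-26, -4, -22] -> [-21, 1, -17] -> 3
  [-17, -6, -48, -32, 6, -26, -9] -> [-19, -8, -50, -34, 4, -28, -11] -> [-8, -50, -34, 4, -28] -> [-3, -45, -29, 9, -23] -> 5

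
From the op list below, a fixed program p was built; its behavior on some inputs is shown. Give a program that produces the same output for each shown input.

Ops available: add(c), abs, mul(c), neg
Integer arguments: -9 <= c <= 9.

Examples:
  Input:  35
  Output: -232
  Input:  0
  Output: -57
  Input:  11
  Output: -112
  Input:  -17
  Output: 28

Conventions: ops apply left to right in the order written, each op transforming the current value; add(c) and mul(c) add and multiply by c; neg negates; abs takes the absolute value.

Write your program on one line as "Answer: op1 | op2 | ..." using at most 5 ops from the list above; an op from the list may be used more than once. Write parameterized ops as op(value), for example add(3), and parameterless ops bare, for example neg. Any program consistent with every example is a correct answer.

add(7) | add(5) | mul(-5) | add(3)

Check, running the answer program on each example:
  35 -> 42 -> 47 -> -235 -> -232
  0 -> 7 -> 12 -> -60 -> -57
  11 -> 18 -> 23 -> -115 -> -112
  -17 -> -10 -> -5 -> 25 -> 28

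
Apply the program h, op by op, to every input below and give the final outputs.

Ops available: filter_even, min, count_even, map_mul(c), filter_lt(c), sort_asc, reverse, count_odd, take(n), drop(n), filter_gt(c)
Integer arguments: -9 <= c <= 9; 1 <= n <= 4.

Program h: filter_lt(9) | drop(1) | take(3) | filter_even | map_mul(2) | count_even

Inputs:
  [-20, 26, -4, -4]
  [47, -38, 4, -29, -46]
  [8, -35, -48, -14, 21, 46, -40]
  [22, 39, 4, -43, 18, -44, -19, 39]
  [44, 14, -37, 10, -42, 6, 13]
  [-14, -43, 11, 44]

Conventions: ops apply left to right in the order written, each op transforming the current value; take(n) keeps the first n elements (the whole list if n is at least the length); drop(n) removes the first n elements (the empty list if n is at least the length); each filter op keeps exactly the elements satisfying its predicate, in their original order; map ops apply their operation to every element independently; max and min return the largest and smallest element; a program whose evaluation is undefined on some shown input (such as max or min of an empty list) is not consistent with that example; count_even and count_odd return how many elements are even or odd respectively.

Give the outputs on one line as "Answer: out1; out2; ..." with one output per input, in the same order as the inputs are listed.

2; 2; 2; 1; 2; 0

Execution, op by op:
  [-20, 26, -4, -4] -> [-20, -4, -4] -> [-4, -4] -> [-4, -4] -> [-4, -4] -> [-8, -8] -> 2
  [47, -38, 4, -29, -46] -> [-38, 4, -29, -46] -> [4, -29, -46] -> [4, -29, -46] -> [4, -46] -> [8, -92] -> 2
  [8, -35, -48, -14, 21, 46, -40] -> [8, -35, -48, -14, -40] -> [-35, -48, -14, -40] -> [-35, -48, -14] -> [-48, -14] -> [-96, -28] -> 2
  [22, 39, 4, -43, 18, -44, -19, 39] -> [4, -43, -44, -19] -> [-43, -44, -19] -> [-43, -44, -19] -> [-44] -> [-88] -> 1
  [44, 14, -37, 10, -42, 6, 13] -> [-37, -42, 6] -> [-42, 6] -> [-42, 6] -> [-42, 6] -> [-84, 12] -> 2
  [-14, -43, 11, 44] -> [-14, -43] -> [-43] -> [-43] -> [] -> [] -> 0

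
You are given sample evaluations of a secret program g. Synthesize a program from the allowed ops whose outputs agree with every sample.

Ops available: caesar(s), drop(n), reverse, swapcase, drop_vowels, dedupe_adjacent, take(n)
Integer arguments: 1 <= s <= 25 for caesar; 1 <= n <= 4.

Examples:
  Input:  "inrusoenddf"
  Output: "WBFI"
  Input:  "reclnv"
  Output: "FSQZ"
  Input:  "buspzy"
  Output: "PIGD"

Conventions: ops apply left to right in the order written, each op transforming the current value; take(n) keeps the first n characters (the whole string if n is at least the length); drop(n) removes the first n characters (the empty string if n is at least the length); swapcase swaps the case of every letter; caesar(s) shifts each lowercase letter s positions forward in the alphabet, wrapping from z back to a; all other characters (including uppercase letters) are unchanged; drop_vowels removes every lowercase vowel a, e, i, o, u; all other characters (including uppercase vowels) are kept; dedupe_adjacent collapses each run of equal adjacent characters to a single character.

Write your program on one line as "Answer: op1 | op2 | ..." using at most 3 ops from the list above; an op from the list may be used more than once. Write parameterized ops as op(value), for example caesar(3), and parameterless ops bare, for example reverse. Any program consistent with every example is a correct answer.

caesar(14) | take(4) | swapcase

Check, running the answer program on each example:
  "inrusoenddf" -> "wbfigcsbrrt" -> "wbfi" -> "WBFI"
  "reclnv" -> "fsqzbj" -> "fsqz" -> "FSQZ"
  "buspzy" -> "pigdnm" -> "pigd" -> "PIGD"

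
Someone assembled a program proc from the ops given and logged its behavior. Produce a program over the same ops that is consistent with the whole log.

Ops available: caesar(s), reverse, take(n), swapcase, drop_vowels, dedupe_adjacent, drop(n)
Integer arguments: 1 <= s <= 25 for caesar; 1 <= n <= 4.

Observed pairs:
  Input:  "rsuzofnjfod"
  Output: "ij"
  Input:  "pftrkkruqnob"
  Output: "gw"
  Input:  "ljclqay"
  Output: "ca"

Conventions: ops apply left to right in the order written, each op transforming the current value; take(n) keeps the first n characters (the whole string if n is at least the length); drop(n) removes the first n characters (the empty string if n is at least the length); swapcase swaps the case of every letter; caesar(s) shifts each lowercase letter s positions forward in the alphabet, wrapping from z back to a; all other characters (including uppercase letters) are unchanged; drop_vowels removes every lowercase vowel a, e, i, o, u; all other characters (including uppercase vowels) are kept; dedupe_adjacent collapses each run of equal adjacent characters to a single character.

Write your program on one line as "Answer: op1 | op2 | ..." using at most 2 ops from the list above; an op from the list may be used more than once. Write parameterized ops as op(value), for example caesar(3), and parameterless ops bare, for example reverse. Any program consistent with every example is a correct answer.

caesar(17) | take(2)

Check, running the answer program on each example:
  "rsuzofnjfod" -> "ijlqfweawfu" -> "ij"
  "pftrkkruqnob" -> "gwkibbilhefs" -> "gw"
  "ljclqay" -> "catchrp" -> "ca"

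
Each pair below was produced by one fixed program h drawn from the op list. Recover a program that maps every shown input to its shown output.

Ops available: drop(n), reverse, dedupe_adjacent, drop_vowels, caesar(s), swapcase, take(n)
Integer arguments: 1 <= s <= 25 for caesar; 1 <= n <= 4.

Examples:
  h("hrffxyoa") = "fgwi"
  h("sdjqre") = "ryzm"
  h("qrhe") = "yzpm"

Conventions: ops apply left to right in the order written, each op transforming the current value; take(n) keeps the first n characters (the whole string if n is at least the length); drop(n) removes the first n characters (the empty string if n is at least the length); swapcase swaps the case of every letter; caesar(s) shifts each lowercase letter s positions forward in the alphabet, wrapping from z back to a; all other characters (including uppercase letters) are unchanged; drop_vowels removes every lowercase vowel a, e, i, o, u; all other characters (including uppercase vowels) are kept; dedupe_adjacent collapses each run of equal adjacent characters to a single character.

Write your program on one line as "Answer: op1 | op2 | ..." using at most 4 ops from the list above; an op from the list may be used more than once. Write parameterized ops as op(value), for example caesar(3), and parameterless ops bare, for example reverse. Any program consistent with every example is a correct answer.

reverse | take(4) | caesar(8) | reverse

Check, running the answer program on each example:
  "hrffxyoa" -> "aoyxffrh" -> "aoyx" -> "iwgf" -> "fgwi"
  "sdjqre" -> "erqjds" -> "erqj" -> "mzyr" -> "ryzm"
  "qrhe" -> "ehrq" -> "ehrq" -> "mpzy" -> "yzpm"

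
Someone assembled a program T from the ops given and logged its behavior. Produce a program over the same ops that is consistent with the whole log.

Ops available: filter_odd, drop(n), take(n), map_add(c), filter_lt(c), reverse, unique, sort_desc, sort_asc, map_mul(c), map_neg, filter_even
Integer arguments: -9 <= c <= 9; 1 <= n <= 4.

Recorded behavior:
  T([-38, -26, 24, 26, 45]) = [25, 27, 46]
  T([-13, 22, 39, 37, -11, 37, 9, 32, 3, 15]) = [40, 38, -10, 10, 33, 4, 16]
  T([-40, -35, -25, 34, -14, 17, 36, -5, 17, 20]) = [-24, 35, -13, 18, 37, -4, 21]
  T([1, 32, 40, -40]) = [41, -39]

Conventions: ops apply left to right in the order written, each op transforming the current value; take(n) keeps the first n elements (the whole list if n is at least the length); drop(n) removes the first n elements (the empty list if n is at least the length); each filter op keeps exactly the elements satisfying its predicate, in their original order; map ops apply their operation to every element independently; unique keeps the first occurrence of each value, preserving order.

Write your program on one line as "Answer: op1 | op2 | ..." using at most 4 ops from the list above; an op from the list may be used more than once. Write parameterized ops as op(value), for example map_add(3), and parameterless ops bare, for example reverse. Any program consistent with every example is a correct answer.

unique | drop(2) | map_add(1)

Check, running the answer program on each example:
  [-38, -26, 24, 26, 45] -> [-38, -26, 24, 26, 45] -> [24, 26, 45] -> [25, 27, 46]
  [-13, 22, 39, 37, -11, 37, 9, 32, 3, 15] -> [-13, 22, 39, 37, -11, 9, 32, 3, 15] -> [39, 37, -11, 9, 32, 3, 15] -> [40, 38, -10, 10, 33, 4, 16]
  [-40, -35, -25, 34, -14, 17, 36, -5, 17, 20] -> [-40, -35, -25, 34, -14, 17, 36, -5, 20] -> [-25, 34, -14, 17, 36, -5, 20] -> [-24, 35, -13, 18, 37, -4, 21]
  [1, 32, 40, -40] -> [1, 32, 40, -40] -> [40, -40] -> [41, -39]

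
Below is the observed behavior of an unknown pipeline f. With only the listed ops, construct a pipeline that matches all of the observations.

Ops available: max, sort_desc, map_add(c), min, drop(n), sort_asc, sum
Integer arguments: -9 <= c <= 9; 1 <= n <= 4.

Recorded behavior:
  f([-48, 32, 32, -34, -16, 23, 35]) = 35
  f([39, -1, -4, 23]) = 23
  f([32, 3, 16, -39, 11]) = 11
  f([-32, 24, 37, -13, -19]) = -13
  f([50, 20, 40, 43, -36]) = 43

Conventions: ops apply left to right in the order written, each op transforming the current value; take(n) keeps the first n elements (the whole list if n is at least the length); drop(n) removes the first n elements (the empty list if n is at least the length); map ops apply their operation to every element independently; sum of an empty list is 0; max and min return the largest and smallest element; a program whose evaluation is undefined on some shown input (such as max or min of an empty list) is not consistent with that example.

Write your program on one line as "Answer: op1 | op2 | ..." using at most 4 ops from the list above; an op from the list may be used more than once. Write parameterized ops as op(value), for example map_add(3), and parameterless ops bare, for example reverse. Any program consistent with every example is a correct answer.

drop(3) | sort_desc | max

Check, running the answer program on each example:
  [-48, 32, 32, -34, -16, 23, 35] -> [-34, -16, 23, 35] -> [35, 23, -16, -34] -> 35
  [39, -1, -4, 23] -> [23] -> [23] -> 23
  [32, 3, 16, -39, 11] -> [-39, 11] -> [11, -39] -> 11
  [-32, 24, 37, -13, -19] -> [-13, -19] -> [-13, -19] -> -13
  [50, 20, 40, 43, -36] -> [43, -36] -> [43, -36] -> 43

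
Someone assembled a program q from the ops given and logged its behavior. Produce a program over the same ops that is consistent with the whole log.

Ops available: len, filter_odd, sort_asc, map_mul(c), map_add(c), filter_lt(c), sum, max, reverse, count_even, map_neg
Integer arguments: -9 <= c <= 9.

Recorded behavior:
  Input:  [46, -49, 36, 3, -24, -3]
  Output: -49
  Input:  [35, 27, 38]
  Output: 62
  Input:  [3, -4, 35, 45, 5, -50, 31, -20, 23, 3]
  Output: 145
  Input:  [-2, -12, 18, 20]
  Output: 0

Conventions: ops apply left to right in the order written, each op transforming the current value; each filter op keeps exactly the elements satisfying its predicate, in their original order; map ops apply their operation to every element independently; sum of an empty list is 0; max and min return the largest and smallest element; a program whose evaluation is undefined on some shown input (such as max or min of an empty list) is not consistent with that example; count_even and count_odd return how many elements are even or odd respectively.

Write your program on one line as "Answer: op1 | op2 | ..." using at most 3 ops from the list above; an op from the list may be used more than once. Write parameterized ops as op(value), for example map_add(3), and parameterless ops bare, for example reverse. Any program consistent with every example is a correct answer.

filter_odd | sum

Check, running the answer program on each example:
  [46, -49, 36, 3, -24, -3] -> [-49, 3, -3] -> -49
  [35, 27, 38] -> [35, 27] -> 62
  [3, -4, 35, 45, 5, -50, 31, -20, 23, 3] -> [3, 35, 45, 5, 31, 23, 3] -> 145
  [-2, -12, 18, 20] -> [] -> 0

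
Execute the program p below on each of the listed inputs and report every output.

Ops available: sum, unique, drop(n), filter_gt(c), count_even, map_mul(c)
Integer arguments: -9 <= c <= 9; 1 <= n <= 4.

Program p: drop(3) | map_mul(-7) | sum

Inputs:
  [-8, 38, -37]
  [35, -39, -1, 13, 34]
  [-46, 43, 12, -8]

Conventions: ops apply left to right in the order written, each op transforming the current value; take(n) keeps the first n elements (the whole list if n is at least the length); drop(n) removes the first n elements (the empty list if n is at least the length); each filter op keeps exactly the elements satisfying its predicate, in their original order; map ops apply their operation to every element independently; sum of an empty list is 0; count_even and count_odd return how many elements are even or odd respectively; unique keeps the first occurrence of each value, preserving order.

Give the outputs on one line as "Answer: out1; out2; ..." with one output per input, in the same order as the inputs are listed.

Execution, op by op:
  [-8, 38, -37] -> [] -> [] -> 0
  [35, -39, -1, 13, 34] -> [13, 34] -> [-91, -238] -> -329
  [-46, 43, 12, -8] -> [-8] -> [56] -> 56

0; -329; 56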